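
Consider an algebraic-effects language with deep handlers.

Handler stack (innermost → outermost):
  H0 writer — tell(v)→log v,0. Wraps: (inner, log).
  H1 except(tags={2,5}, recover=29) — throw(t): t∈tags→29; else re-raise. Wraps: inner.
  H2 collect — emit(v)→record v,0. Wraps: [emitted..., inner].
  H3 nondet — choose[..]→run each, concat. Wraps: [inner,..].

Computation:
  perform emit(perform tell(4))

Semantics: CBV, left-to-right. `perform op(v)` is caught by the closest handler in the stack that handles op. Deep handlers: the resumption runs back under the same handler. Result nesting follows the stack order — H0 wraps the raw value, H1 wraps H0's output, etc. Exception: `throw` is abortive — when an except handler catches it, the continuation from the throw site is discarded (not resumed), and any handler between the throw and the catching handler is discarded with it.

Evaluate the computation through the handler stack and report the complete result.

Step-by-step:
tell(4) @ H0 ⇒ log+=4
emit(0) @ H2 ⇒ out+=0
H0 returns (0, (4))
H1 returns (0, (4))
H2 returns [0, (0, (4))]
H3 returns [[0, (0, (4))]]
= [[0, (0, (4))]]

Answer: [[0, (0, (4))]]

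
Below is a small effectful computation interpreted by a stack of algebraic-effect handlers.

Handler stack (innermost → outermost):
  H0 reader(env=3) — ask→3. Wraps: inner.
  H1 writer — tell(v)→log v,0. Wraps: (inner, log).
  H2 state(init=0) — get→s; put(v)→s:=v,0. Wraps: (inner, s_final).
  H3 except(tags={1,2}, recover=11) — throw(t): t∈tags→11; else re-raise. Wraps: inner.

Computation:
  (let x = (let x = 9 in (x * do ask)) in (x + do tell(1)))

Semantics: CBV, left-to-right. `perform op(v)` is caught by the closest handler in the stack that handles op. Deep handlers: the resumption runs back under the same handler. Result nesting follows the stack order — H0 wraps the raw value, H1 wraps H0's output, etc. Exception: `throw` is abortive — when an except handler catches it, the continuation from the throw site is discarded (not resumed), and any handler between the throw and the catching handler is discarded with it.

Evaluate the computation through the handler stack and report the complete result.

Answer: ((27, (1)), 0)

Evaluation trace:
ask @ H0 ⇒ 3
tell(1) @ H1 ⇒ log+=1
H0 returns 27
H1 returns (27, (1))
H2 returns ((27, (1)), 0)
H3 returns ((27, (1)), 0)
= ((27, (1)), 0)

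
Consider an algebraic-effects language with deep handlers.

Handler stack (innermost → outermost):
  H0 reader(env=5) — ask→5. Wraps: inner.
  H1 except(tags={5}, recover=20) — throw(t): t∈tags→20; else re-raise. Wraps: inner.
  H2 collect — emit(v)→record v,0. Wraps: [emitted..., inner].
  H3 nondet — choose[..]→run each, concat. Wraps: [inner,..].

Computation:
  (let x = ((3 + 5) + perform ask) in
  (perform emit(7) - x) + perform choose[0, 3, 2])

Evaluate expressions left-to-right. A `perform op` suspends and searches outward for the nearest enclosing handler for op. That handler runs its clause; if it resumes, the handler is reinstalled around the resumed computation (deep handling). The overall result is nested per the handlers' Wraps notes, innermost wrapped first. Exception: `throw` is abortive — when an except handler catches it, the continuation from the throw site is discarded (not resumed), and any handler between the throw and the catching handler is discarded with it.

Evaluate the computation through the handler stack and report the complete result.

Answer: [[7, -13], [7, -10], [7, -11]]

Step-by-step:
ask @ H0 ⇒ 5
emit(7) @ H2 ⇒ out+=7
choose[0, 3, 2] @ H3
  branch[0] choose=0:
    H0 returns -13
    H1 returns -13
    H2 returns [7, -13]
    H3 returns [[7, -13]]
  branch[1] choose=3:
    H0 returns -10
    H1 returns -10
    H2 returns [7, -10]
    H3 returns [[7, -10]]
  branch[2] choose=2:
    H0 returns -11
    H1 returns -11
    H2 returns [7, -11]
    H3 returns [[7, -11]]
= [[7, -13], [7, -10], [7, -11]]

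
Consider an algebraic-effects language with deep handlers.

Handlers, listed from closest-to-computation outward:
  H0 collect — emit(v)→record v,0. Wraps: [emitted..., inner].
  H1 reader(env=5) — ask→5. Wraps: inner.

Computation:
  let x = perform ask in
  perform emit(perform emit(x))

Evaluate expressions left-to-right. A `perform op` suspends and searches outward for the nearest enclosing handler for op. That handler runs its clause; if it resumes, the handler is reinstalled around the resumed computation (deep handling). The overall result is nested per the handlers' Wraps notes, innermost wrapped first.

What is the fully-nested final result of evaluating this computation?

Answer: [5, 0, 0]

Evaluation trace:
ask @ H1 ⇒ 5
emit(5) @ H0 ⇒ out+=5
emit(0) @ H0 ⇒ out+=0
H0 returns [5, 0, 0]
H1 returns [5, 0, 0]
= [5, 0, 0]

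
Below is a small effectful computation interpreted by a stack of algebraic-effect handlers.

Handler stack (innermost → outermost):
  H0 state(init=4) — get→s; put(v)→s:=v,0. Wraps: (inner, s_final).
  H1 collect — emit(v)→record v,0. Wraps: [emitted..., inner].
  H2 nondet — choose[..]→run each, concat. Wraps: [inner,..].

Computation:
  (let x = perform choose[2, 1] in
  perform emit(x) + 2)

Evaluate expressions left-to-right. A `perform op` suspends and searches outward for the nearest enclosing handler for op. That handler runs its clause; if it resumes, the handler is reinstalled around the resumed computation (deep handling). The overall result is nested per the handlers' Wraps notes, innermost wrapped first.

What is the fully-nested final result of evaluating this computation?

Working:
choose[2, 1] @ H2
  branch[0] choose=2:
    emit(2) @ H1 ⇒ out+=2
    H0 returns (2, 4)
    H1 returns [2, (2, 4)]
    H2 returns [[2, (2, 4)]]
  branch[1] choose=1:
    emit(1) @ H1 ⇒ out+=1
    H0 returns (2, 4)
    H1 returns [1, (2, 4)]
    H2 returns [[1, (2, 4)]]
= [[2, (2, 4)], [1, (2, 4)]]

Answer: [[2, (2, 4)], [1, (2, 4)]]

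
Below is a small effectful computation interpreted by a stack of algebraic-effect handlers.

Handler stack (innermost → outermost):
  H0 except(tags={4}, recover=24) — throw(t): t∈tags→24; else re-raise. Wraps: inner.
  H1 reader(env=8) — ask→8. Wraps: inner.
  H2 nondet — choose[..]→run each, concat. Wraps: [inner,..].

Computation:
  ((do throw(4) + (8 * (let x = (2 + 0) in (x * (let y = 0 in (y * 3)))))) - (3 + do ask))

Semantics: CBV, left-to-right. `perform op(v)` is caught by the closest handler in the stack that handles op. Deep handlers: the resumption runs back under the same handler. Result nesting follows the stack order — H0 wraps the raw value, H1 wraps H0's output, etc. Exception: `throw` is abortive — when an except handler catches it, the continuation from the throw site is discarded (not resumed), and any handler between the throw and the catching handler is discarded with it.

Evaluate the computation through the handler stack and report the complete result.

Evaluation trace:
throw(4) @ H0 caught ⇒ 24
H1 returns 24
H2 returns [24]
= [24]

Answer: [24]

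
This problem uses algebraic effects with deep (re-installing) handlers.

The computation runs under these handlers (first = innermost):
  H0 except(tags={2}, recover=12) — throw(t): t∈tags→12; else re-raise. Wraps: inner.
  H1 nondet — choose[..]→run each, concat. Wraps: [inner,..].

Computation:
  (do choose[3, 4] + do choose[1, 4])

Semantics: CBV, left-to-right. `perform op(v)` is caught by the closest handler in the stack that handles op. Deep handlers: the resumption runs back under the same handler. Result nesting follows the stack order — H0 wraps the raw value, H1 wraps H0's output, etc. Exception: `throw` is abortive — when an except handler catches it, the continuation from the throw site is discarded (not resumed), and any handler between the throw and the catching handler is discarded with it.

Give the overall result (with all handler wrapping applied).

Answer: [4, 7, 5, 8]

Step-by-step:
choose[3, 4] @ H1
  branch[0] choose=3:
    choose[1, 4] @ H1
      branch[0] choose=1:
        H0 returns 4
        H1 returns [4]
      branch[1] choose=4:
        H0 returns 7
        H1 returns [7]
  branch[1] choose=4:
    choose[1, 4] @ H1
      branch[0] choose=1:
        H0 returns 5
        H1 returns [5]
      branch[1] choose=4:
        H0 returns 8
        H1 returns [8]
= [4, 7, 5, 8]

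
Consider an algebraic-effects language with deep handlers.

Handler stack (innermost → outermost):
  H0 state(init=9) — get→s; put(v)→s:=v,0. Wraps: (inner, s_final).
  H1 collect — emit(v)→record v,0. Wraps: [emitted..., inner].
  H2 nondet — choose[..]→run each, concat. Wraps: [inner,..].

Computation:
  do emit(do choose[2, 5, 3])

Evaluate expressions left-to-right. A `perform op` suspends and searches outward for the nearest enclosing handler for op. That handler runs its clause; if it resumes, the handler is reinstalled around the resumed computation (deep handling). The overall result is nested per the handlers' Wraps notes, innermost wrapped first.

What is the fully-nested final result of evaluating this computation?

Answer: [[2, (0, 9)], [5, (0, 9)], [3, (0, 9)]]

Working:
choose[2, 5, 3] @ H2
  branch[0] choose=2:
    emit(2) @ H1 ⇒ out+=2
    H0 returns (0, 9)
    H1 returns [2, (0, 9)]
    H2 returns [[2, (0, 9)]]
  branch[1] choose=5:
    emit(5) @ H1 ⇒ out+=5
    H0 returns (0, 9)
    H1 returns [5, (0, 9)]
    H2 returns [[5, (0, 9)]]
  branch[2] choose=3:
    emit(3) @ H1 ⇒ out+=3
    H0 returns (0, 9)
    H1 returns [3, (0, 9)]
    H2 returns [[3, (0, 9)]]
= [[2, (0, 9)], [5, (0, 9)], [3, (0, 9)]]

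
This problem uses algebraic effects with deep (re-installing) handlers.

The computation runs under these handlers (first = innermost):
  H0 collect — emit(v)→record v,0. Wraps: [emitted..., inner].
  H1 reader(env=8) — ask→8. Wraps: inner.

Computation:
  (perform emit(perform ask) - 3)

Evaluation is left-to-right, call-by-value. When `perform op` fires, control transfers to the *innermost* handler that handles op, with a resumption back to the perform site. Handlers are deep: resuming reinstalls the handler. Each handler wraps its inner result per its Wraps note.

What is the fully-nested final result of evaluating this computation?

Evaluation trace:
ask @ H1 ⇒ 8
emit(8) @ H0 ⇒ out+=8
H0 returns [8, -3]
H1 returns [8, -3]
= [8, -3]

Answer: [8, -3]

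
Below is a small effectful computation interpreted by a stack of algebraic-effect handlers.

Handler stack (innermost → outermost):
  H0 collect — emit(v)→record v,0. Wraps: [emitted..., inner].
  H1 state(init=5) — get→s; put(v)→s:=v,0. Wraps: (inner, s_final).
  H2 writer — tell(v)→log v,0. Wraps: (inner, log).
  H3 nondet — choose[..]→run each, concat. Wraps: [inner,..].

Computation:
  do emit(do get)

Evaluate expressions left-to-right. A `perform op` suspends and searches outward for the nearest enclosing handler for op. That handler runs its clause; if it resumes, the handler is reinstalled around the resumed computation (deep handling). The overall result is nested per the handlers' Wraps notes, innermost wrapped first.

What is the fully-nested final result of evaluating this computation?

Evaluation trace:
get @ H1 ⇒ 5
emit(5) @ H0 ⇒ out+=5
H0 returns [5, 0]
H1 returns ([5, 0], 5)
H2 returns (([5, 0], 5), ())
H3 returns [(([5, 0], 5), ())]
= [(([5, 0], 5), ())]

Answer: [(([5, 0], 5), ())]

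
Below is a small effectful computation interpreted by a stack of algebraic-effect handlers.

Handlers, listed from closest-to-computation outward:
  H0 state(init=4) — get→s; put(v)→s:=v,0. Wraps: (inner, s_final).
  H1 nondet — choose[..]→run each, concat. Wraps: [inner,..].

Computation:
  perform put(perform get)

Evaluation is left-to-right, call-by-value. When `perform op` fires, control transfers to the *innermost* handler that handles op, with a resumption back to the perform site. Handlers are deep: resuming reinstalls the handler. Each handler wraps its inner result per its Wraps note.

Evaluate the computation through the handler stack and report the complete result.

Answer: [(0, 4)]

Evaluation trace:
get @ H0 ⇒ 4
put(4) @ H0 ⇒ s:=4
H0 returns (0, 4)
H1 returns [(0, 4)]
= [(0, 4)]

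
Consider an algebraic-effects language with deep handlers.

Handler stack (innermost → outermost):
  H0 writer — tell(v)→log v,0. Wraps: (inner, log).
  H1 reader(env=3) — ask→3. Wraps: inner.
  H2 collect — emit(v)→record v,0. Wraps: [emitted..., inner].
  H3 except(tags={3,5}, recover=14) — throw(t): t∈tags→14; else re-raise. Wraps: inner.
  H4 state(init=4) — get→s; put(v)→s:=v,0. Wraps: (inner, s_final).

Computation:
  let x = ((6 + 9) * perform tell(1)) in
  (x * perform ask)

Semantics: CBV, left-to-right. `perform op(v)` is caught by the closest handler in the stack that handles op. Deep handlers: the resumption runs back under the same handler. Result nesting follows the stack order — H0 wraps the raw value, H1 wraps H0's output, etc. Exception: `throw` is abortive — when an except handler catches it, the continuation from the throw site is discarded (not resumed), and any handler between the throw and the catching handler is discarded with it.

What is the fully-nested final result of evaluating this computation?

Working:
tell(1) @ H0 ⇒ log+=1
ask @ H1 ⇒ 3
H0 returns (0, (1))
H1 returns (0, (1))
H2 returns [(0, (1))]
H3 returns [(0, (1))]
H4 returns ([(0, (1))], 4)
= ([(0, (1))], 4)

Answer: ([(0, (1))], 4)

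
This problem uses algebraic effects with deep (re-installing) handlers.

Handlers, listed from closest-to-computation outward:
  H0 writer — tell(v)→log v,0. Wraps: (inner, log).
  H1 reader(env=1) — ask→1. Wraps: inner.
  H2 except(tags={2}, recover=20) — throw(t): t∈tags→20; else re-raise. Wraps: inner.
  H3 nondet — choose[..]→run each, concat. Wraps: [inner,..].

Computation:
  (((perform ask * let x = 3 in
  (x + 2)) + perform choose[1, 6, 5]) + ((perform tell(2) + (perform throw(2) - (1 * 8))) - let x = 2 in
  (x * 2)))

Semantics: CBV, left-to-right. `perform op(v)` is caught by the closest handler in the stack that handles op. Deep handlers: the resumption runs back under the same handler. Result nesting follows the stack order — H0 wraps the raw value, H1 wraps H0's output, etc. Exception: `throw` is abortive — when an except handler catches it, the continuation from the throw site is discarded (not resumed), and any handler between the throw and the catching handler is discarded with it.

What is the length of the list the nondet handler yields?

Evaluation trace:
ask @ H1 ⇒ 1
choose[1, 6, 5] @ H3
  branch[0] choose=1:
    tell(2) @ H0 ⇒ log+=2
    throw(2) @ H2 caught ⇒ 20
    H3 returns [20]
  branch[1] choose=6:
    tell(2) @ H0 ⇒ log+=2
    throw(2) @ H2 caught ⇒ 20
    H3 returns [20]
  branch[2] choose=5:
    tell(2) @ H0 ⇒ log+=2
    throw(2) @ H2 caught ⇒ 20
    H3 returns [20]
= [20, 20, 20]

Answer: 3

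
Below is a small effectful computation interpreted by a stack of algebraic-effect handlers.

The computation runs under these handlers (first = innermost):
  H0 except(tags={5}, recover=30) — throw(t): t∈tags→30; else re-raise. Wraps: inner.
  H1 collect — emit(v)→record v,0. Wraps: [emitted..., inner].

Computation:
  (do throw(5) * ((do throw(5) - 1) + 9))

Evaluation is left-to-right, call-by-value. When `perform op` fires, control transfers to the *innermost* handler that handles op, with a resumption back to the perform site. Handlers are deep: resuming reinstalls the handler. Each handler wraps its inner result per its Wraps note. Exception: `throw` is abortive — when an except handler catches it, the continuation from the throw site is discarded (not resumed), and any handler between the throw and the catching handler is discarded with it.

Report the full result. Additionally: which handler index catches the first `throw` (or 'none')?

Answer: [30] ; first throw caught by: H0

Working:
throw(5) @ H0 caught ⇒ 30
H1 returns [30]
= [30]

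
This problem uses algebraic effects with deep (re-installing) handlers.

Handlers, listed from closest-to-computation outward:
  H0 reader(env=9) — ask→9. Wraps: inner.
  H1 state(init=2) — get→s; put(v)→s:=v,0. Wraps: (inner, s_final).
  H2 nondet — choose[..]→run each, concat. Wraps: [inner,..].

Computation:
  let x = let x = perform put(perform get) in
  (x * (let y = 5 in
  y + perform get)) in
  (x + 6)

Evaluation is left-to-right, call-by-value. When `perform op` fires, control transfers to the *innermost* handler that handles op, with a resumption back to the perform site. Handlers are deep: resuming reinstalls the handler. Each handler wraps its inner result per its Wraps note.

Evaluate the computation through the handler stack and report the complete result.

Answer: [(6, 2)]

Working:
get @ H1 ⇒ 2
put(2) @ H1 ⇒ s:=2
get @ H1 ⇒ 2
H0 returns 6
H1 returns (6, 2)
H2 returns [(6, 2)]
= [(6, 2)]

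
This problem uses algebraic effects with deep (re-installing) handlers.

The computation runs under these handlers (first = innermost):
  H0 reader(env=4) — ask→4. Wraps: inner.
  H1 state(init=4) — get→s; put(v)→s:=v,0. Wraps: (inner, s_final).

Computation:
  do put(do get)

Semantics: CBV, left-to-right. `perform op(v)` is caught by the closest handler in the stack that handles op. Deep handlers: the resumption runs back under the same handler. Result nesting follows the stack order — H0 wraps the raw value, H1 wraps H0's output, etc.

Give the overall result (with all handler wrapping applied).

Working:
get @ H1 ⇒ 4
put(4) @ H1 ⇒ s:=4
H0 returns 0
H1 returns (0, 4)
= (0, 4)

Answer: (0, 4)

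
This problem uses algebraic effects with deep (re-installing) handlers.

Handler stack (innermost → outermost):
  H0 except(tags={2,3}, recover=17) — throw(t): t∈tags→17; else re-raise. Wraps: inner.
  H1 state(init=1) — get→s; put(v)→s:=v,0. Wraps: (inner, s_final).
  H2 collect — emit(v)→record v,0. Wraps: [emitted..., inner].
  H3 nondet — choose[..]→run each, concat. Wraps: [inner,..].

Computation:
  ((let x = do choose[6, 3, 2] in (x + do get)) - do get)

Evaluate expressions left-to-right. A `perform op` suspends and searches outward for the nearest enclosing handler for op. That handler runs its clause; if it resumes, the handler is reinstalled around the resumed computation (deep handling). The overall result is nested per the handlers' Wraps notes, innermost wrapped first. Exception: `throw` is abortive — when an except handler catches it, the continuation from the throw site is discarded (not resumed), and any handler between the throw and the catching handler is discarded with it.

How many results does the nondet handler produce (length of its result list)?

Evaluation trace:
choose[6, 3, 2] @ H3
  branch[0] choose=6:
    get @ H1 ⇒ 1
    get @ H1 ⇒ 1
    H0 returns 6
    H1 returns (6, 1)
    H2 returns [(6, 1)]
    H3 returns [[(6, 1)]]
  branch[1] choose=3:
    get @ H1 ⇒ 1
    get @ H1 ⇒ 1
    H0 returns 3
    H1 returns (3, 1)
    H2 returns [(3, 1)]
    H3 returns [[(3, 1)]]
  branch[2] choose=2:
    get @ H1 ⇒ 1
    get @ H1 ⇒ 1
    H0 returns 2
    H1 returns (2, 1)
    H2 returns [(2, 1)]
    H3 returns [[(2, 1)]]
= [[(6, 1)], [(3, 1)], [(2, 1)]]

Answer: 3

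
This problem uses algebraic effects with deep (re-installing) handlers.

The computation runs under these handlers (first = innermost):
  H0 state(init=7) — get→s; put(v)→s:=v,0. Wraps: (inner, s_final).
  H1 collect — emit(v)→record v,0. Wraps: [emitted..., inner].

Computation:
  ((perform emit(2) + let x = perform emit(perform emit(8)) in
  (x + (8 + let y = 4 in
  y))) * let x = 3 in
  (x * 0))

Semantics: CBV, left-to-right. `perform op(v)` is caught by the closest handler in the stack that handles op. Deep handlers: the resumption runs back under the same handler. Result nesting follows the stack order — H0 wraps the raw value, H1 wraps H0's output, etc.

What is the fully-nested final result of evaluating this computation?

Answer: [2, 8, 0, (0, 7)]

Evaluation trace:
emit(2) @ H1 ⇒ out+=2
emit(8) @ H1 ⇒ out+=8
emit(0) @ H1 ⇒ out+=0
H0 returns (0, 7)
H1 returns [2, 8, 0, (0, 7)]
= [2, 8, 0, (0, 7)]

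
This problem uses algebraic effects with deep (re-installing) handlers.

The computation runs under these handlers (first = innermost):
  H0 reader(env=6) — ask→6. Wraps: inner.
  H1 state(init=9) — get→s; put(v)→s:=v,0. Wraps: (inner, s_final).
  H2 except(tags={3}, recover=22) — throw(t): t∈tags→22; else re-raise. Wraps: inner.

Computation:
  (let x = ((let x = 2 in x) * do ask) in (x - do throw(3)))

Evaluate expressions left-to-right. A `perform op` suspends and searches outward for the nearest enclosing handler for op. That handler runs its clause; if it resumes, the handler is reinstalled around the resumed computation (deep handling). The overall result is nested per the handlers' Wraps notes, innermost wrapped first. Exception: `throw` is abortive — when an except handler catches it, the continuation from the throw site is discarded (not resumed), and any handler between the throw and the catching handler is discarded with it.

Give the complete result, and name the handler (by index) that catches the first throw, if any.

Evaluation trace:
ask @ H0 ⇒ 6
throw(3) @ H2 caught ⇒ 22
= 22

Answer: 22 ; first throw caught by: H2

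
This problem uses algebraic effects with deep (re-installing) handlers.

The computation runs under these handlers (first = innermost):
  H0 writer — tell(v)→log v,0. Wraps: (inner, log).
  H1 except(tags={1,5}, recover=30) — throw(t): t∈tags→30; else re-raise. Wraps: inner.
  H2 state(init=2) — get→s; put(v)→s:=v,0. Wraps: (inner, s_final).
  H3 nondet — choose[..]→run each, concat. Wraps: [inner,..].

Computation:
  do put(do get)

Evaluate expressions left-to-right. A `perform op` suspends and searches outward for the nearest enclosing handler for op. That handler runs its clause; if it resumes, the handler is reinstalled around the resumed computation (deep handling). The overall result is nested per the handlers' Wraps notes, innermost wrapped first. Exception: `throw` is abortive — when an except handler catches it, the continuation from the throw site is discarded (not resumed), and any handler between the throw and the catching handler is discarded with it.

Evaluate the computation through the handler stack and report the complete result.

Step-by-step:
get @ H2 ⇒ 2
put(2) @ H2 ⇒ s:=2
H0 returns (0, ())
H1 returns (0, ())
H2 returns ((0, ()), 2)
H3 returns [((0, ()), 2)]
= [((0, ()), 2)]

Answer: [((0, ()), 2)]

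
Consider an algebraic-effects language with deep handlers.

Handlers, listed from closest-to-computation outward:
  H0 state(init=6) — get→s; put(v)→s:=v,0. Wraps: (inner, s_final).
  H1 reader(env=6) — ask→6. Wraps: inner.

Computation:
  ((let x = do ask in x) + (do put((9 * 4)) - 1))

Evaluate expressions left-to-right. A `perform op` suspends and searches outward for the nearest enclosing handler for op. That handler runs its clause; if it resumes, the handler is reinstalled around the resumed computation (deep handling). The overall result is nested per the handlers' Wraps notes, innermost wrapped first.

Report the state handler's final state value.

Evaluation trace:
ask @ H1 ⇒ 6
put(36) @ H0 ⇒ s:=36
H0 returns (5, 36)
H1 returns (5, 36)
= (5, 36)

Answer: 36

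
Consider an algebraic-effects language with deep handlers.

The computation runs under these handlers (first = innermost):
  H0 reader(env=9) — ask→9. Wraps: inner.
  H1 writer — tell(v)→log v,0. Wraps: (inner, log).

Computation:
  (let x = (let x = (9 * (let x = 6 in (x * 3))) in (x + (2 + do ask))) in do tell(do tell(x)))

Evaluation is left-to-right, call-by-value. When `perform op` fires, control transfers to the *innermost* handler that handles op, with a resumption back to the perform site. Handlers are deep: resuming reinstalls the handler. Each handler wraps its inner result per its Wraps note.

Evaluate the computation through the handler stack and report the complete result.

Answer: (0, (173, 0))

Step-by-step:
ask @ H0 ⇒ 9
tell(173) @ H1 ⇒ log+=173
tell(0) @ H1 ⇒ log+=0
H0 returns 0
H1 returns (0, (173, 0))
= (0, (173, 0))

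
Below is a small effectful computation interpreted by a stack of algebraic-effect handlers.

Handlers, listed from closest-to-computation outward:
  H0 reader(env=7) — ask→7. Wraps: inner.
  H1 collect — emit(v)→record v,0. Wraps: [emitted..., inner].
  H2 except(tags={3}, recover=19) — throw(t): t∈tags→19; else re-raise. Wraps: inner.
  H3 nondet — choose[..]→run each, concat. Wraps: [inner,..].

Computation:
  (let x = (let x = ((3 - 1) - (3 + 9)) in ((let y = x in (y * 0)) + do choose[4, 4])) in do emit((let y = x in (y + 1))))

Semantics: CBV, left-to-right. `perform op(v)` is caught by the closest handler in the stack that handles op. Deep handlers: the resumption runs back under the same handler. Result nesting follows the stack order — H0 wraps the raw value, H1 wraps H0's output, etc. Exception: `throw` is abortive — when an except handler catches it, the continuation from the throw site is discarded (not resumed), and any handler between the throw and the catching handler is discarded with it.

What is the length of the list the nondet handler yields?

Answer: 2

Evaluation trace:
choose[4, 4] @ H3
  branch[0] choose=4:
    emit(5) @ H1 ⇒ out+=5
    H0 returns 0
    H1 returns [5, 0]
    H2 returns [5, 0]
    H3 returns [[5, 0]]
  branch[1] choose=4:
    emit(5) @ H1 ⇒ out+=5
    H0 returns 0
    H1 returns [5, 0]
    H2 returns [5, 0]
    H3 returns [[5, 0]]
= [[5, 0], [5, 0]]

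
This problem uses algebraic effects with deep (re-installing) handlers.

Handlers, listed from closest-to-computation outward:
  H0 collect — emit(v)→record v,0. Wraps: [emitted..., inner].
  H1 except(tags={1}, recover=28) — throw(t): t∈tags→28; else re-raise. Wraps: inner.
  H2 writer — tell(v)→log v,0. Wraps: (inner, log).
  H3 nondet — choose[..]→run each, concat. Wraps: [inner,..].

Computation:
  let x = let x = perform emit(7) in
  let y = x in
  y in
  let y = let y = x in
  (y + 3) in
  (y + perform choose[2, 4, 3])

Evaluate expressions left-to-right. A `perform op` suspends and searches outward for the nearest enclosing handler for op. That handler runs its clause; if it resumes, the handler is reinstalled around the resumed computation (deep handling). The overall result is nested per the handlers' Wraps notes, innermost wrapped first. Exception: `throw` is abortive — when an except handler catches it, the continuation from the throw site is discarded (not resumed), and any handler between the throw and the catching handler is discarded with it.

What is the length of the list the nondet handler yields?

Answer: 3

Step-by-step:
emit(7) @ H0 ⇒ out+=7
choose[2, 4, 3] @ H3
  branch[0] choose=2:
    H0 returns [7, 5]
    H1 returns [7, 5]
    H2 returns ([7, 5], ())
    H3 returns [([7, 5], ())]
  branch[1] choose=4:
    H0 returns [7, 7]
    H1 returns [7, 7]
    H2 returns ([7, 7], ())
    H3 returns [([7, 7], ())]
  branch[2] choose=3:
    H0 returns [7, 6]
    H1 returns [7, 6]
    H2 returns ([7, 6], ())
    H3 returns [([7, 6], ())]
= [([7, 5], ()), ([7, 7], ()), ([7, 6], ())]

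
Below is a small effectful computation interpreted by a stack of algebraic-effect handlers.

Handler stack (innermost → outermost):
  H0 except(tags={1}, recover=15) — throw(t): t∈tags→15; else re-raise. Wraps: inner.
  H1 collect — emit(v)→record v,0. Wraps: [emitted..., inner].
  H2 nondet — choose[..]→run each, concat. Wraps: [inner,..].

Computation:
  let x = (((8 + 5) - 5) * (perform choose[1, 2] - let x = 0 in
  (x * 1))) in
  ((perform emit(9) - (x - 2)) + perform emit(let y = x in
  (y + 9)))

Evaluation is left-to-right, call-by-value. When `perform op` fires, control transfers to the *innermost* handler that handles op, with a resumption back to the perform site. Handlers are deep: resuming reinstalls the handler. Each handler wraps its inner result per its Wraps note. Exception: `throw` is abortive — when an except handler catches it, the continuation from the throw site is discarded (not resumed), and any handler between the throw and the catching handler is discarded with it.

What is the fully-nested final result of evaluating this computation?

Answer: [[9, 17, -6], [9, 25, -14]]

Working:
choose[1, 2] @ H2
  branch[0] choose=1:
    emit(9) @ H1 ⇒ out+=9
    emit(17) @ H1 ⇒ out+=17
    H0 returns -6
    H1 returns [9, 17, -6]
    H2 returns [[9, 17, -6]]
  branch[1] choose=2:
    emit(9) @ H1 ⇒ out+=9
    emit(25) @ H1 ⇒ out+=25
    H0 returns -14
    H1 returns [9, 25, -14]
    H2 returns [[9, 25, -14]]
= [[9, 17, -6], [9, 25, -14]]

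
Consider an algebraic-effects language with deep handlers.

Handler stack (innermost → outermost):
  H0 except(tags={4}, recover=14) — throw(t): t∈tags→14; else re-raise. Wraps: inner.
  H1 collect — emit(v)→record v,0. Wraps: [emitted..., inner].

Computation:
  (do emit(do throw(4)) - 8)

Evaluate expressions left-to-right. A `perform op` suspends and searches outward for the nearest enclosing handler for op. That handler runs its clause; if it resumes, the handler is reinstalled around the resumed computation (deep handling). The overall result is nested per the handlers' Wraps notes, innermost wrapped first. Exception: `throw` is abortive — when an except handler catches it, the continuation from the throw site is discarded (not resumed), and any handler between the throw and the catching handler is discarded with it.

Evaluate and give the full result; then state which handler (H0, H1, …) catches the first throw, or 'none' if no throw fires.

Step-by-step:
throw(4) @ H0 caught ⇒ 14
H1 returns [14]
= [14]

Answer: [14] ; first throw caught by: H0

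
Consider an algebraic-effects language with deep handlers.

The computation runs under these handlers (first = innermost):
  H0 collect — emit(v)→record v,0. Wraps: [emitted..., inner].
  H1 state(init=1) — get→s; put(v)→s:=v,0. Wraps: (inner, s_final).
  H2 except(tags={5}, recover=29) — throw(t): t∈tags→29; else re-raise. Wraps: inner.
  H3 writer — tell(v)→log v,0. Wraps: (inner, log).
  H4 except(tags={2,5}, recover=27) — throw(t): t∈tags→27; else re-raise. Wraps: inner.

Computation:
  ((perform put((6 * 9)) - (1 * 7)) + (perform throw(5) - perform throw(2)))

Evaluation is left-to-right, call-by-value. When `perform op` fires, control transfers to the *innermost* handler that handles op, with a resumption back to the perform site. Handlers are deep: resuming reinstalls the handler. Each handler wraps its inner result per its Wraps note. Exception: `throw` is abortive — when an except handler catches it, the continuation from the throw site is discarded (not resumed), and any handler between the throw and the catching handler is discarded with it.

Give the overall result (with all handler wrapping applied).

Answer: (29, ())

Evaluation trace:
put(54) @ H1 ⇒ s:=54
throw(5) @ H2 caught ⇒ 29
H3 returns (29, ())
H4 returns (29, ())
= (29, ())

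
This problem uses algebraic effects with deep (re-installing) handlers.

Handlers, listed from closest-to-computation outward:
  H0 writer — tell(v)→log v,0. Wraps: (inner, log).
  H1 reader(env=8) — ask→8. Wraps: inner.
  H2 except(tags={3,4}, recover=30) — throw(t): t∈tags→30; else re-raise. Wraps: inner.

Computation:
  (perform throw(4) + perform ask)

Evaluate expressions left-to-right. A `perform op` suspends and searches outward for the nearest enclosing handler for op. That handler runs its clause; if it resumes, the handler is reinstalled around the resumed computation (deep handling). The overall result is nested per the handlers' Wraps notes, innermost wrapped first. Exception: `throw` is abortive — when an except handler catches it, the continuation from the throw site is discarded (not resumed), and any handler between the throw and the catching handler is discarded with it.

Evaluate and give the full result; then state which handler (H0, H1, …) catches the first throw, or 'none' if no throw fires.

Evaluation trace:
throw(4) @ H2 caught ⇒ 30
= 30

Answer: 30 ; first throw caught by: H2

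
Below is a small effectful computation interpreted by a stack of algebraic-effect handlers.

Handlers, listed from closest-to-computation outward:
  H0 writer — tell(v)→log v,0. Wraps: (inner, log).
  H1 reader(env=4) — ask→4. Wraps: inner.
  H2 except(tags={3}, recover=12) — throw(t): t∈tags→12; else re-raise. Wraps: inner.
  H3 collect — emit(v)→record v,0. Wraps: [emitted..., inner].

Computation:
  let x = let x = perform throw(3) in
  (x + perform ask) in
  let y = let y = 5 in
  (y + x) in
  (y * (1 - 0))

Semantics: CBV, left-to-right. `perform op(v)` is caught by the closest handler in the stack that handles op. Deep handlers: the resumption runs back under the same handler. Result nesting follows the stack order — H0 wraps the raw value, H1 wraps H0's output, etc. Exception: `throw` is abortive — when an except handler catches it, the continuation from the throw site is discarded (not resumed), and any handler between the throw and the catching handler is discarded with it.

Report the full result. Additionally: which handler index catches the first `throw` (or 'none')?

Answer: [12] ; first throw caught by: H2

Working:
throw(3) @ H2 caught ⇒ 12
H3 returns [12]
= [12]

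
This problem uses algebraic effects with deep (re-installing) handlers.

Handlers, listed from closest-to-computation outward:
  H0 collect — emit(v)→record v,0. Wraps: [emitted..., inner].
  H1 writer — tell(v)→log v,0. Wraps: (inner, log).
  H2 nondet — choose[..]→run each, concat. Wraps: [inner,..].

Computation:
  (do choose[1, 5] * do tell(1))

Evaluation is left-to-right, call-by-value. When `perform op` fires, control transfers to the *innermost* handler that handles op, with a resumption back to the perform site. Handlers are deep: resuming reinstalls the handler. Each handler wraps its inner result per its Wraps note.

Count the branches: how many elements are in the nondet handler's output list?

Evaluation trace:
choose[1, 5] @ H2
  branch[0] choose=1:
    tell(1) @ H1 ⇒ log+=1
    H0 returns [0]
    H1 returns ([0], (1))
    H2 returns [([0], (1))]
  branch[1] choose=5:
    tell(1) @ H1 ⇒ log+=1
    H0 returns [0]
    H1 returns ([0], (1))
    H2 returns [([0], (1))]
= [([0], (1)), ([0], (1))]

Answer: 2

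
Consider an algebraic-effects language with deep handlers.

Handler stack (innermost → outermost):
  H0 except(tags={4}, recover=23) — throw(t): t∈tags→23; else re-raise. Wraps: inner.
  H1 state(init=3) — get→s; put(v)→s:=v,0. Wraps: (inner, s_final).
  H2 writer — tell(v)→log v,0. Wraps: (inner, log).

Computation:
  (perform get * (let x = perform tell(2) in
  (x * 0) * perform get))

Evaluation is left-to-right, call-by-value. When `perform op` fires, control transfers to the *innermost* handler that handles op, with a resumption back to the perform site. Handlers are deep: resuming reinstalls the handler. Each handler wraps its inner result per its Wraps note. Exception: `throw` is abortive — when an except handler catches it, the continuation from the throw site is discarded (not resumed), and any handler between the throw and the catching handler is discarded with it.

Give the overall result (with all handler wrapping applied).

Answer: ((0, 3), (2))

Step-by-step:
get @ H1 ⇒ 3
tell(2) @ H2 ⇒ log+=2
get @ H1 ⇒ 3
H0 returns 0
H1 returns (0, 3)
H2 returns ((0, 3), (2))
= ((0, 3), (2))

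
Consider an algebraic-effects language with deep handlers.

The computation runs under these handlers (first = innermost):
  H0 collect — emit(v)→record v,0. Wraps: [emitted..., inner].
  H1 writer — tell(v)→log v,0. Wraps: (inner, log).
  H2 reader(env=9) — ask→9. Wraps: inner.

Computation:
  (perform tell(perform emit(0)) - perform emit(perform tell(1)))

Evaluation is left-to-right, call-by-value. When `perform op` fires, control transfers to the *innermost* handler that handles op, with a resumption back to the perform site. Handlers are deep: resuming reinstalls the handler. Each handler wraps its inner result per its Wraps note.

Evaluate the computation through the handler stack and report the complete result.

Working:
emit(0) @ H0 ⇒ out+=0
tell(0) @ H1 ⇒ log+=0
tell(1) @ H1 ⇒ log+=1
emit(0) @ H0 ⇒ out+=0
H0 returns [0, 0, 0]
H1 returns ([0, 0, 0], (0, 1))
H2 returns ([0, 0, 0], (0, 1))
= ([0, 0, 0], (0, 1))

Answer: ([0, 0, 0], (0, 1))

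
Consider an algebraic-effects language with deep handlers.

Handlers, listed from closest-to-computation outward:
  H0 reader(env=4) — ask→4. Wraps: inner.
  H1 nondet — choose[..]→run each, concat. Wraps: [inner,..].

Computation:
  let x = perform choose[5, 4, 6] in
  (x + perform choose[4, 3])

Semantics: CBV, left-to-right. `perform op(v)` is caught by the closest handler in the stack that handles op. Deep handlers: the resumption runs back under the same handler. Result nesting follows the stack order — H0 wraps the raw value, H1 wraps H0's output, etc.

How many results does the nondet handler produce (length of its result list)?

Step-by-step:
choose[5, 4, 6] @ H1
  branch[0] choose=5:
    choose[4, 3] @ H1
      branch[0] choose=4:
        H0 returns 9
        H1 returns [9]
      branch[1] choose=3:
        H0 returns 8
        H1 returns [8]
  branch[1] choose=4:
    choose[4, 3] @ H1
      branch[0] choose=4:
        H0 returns 8
        H1 returns [8]
      branch[1] choose=3:
        H0 returns 7
        H1 returns [7]
  branch[2] choose=6:
    choose[4, 3] @ H1
      branch[0] choose=4:
        H0 returns 10
        H1 returns [10]
      branch[1] choose=3:
        H0 returns 9
        H1 returns [9]
= [9, 8, 8, 7, 10, 9]

Answer: 6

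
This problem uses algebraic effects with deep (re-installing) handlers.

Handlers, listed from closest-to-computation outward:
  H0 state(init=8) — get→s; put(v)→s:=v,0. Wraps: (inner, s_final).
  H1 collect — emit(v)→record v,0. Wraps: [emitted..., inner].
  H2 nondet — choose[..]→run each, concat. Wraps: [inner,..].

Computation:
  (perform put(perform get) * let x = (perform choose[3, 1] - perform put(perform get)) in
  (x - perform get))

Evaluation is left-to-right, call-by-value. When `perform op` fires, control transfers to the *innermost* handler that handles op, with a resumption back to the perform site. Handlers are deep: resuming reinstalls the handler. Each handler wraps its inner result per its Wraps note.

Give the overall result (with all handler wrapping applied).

Answer: [[(0, 8)], [(0, 8)]]

Working:
get @ H0 ⇒ 8
put(8) @ H0 ⇒ s:=8
choose[3, 1] @ H2
  branch[0] choose=3:
    get @ H0 ⇒ 8
    put(8) @ H0 ⇒ s:=8
    get @ H0 ⇒ 8
    H0 returns (0, 8)
    H1 returns [(0, 8)]
    H2 returns [[(0, 8)]]
  branch[1] choose=1:
    get @ H0 ⇒ 8
    put(8) @ H0 ⇒ s:=8
    get @ H0 ⇒ 8
    H0 returns (0, 8)
    H1 returns [(0, 8)]
    H2 returns [[(0, 8)]]
= [[(0, 8)], [(0, 8)]]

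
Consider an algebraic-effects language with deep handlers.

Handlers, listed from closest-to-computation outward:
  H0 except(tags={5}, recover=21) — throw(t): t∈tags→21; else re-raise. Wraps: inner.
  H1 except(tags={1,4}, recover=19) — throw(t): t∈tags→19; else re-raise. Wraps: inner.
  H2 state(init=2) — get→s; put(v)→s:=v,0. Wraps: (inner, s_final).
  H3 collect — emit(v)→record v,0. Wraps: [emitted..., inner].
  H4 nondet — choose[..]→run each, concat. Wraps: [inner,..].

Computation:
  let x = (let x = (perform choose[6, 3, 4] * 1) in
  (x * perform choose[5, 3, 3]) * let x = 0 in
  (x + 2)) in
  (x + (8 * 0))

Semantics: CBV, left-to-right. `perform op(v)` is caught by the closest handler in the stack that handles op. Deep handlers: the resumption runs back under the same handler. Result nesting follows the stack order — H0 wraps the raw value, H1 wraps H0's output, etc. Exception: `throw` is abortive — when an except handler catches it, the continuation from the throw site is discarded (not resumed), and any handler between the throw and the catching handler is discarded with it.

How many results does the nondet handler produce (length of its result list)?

Evaluation trace:
choose[6, 3, 4] @ H4
  branch[0] choose=6:
    choose[5, 3, 3] @ H4
      branch[0] choose=5:
        H0 returns 60
        H1 returns 60
        H2 returns (60, 2)
        H3 returns [(60, 2)]
        H4 returns [[(60, 2)]]
      branch[1] choose=3:
        H0 returns 36
        H1 returns 36
        H2 returns (36, 2)
        H3 returns [(36, 2)]
        H4 returns [[(36, 2)]]
      branch[2] choose=3:
        H0 returns 36
        H1 returns 36
        H2 returns (36, 2)
        H3 returns [(36, 2)]
        H4 returns [[(36, 2)]]
  branch[1] choose=3:
    choose[5, 3, 3] @ H4
      branch[0] choose=5:
        H0 returns 30
        H1 returns 30
        H2 returns (30, 2)
        H3 returns [(30, 2)]
        H4 returns [[(30, 2)]]
      branch[1] choose=3:
        H0 returns 18
        H1 returns 18
        H2 returns (18, 2)
        H3 returns [(18, 2)]
        H4 returns [[(18, 2)]]
      branch[2] choose=3:
        H0 returns 18
        H1 returns 18
        H2 returns (18, 2)
        H3 returns [(18, 2)]
        H4 returns [[(18, 2)]]
  branch[2] choose=4:
    choose[5, 3, 3] @ H4
      branch[0] choose=5:
        H0 returns 40
        H1 returns 40
        H2 returns (40, 2)
        H3 returns [(40, 2)]
        H4 returns [[(40, 2)]]
      branch[1] choose=3:
        H0 returns 24
        H1 returns 24
        H2 returns (24, 2)
        H3 returns [(24, 2)]
        H4 returns [[(24, 2)]]
      branch[2] choose=3:
        H0 returns 24
        H1 returns 24
        H2 returns (24, 2)
        H3 returns [(24, 2)]
        H4 returns [[(24, 2)]]
= [[(60, 2)], [(36, 2)], [(36, 2)], [(30, 2)], [(18, 2)], [(18, 2)], [(40, 2)], [(24, 2)], [(24, 2)]]

Answer: 9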